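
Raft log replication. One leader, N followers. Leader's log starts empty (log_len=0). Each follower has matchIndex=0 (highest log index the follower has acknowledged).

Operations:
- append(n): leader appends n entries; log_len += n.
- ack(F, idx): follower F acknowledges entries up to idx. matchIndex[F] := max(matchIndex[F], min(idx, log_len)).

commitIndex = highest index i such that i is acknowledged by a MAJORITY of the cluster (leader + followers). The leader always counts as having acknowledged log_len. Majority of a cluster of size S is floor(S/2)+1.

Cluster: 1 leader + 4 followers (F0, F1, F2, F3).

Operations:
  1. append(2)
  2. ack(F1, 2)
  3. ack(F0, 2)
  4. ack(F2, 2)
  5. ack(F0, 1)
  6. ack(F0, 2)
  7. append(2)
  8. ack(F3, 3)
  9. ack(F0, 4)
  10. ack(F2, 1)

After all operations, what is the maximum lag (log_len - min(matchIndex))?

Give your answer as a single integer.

Op 1: append 2 -> log_len=2
Op 2: F1 acks idx 2 -> match: F0=0 F1=2 F2=0 F3=0; commitIndex=0
Op 3: F0 acks idx 2 -> match: F0=2 F1=2 F2=0 F3=0; commitIndex=2
Op 4: F2 acks idx 2 -> match: F0=2 F1=2 F2=2 F3=0; commitIndex=2
Op 5: F0 acks idx 1 -> match: F0=2 F1=2 F2=2 F3=0; commitIndex=2
Op 6: F0 acks idx 2 -> match: F0=2 F1=2 F2=2 F3=0; commitIndex=2
Op 7: append 2 -> log_len=4
Op 8: F3 acks idx 3 -> match: F0=2 F1=2 F2=2 F3=3; commitIndex=2
Op 9: F0 acks idx 4 -> match: F0=4 F1=2 F2=2 F3=3; commitIndex=3
Op 10: F2 acks idx 1 -> match: F0=4 F1=2 F2=2 F3=3; commitIndex=3

Answer: 2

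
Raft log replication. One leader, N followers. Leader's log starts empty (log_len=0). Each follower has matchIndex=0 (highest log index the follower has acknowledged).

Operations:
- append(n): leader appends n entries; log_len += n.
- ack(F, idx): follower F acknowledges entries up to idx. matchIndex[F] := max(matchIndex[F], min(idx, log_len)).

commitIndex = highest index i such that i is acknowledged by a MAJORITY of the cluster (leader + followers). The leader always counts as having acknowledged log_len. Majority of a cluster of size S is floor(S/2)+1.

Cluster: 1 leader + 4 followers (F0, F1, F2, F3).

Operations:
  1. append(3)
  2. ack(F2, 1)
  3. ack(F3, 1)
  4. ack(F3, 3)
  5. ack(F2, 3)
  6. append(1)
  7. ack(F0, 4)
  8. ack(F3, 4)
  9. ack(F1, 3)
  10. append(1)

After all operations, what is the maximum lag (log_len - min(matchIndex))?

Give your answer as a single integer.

Answer: 2

Derivation:
Op 1: append 3 -> log_len=3
Op 2: F2 acks idx 1 -> match: F0=0 F1=0 F2=1 F3=0; commitIndex=0
Op 3: F3 acks idx 1 -> match: F0=0 F1=0 F2=1 F3=1; commitIndex=1
Op 4: F3 acks idx 3 -> match: F0=0 F1=0 F2=1 F3=3; commitIndex=1
Op 5: F2 acks idx 3 -> match: F0=0 F1=0 F2=3 F3=3; commitIndex=3
Op 6: append 1 -> log_len=4
Op 7: F0 acks idx 4 -> match: F0=4 F1=0 F2=3 F3=3; commitIndex=3
Op 8: F3 acks idx 4 -> match: F0=4 F1=0 F2=3 F3=4; commitIndex=4
Op 9: F1 acks idx 3 -> match: F0=4 F1=3 F2=3 F3=4; commitIndex=4
Op 10: append 1 -> log_len=5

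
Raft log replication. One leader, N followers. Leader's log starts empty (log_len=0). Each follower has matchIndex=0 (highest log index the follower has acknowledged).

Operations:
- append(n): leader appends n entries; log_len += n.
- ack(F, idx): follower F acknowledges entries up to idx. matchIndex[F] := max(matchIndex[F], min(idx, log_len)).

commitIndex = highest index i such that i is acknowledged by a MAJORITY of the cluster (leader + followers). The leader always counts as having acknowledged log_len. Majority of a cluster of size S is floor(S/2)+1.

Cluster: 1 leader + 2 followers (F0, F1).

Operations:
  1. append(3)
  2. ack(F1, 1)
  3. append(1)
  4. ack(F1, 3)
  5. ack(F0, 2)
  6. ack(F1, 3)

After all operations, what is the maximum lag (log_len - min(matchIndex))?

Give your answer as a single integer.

Op 1: append 3 -> log_len=3
Op 2: F1 acks idx 1 -> match: F0=0 F1=1; commitIndex=1
Op 3: append 1 -> log_len=4
Op 4: F1 acks idx 3 -> match: F0=0 F1=3; commitIndex=3
Op 5: F0 acks idx 2 -> match: F0=2 F1=3; commitIndex=3
Op 6: F1 acks idx 3 -> match: F0=2 F1=3; commitIndex=3

Answer: 2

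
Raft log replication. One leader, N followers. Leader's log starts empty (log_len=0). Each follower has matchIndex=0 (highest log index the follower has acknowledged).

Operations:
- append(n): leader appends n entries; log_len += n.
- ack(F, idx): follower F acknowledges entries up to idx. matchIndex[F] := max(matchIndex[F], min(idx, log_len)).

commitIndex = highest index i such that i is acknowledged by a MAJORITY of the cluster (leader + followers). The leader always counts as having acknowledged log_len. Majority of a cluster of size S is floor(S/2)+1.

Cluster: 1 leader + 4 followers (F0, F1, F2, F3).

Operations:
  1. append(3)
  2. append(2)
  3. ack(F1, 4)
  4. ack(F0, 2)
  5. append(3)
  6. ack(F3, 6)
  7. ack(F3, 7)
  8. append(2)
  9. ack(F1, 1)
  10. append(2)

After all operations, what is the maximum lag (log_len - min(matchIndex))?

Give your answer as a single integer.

Op 1: append 3 -> log_len=3
Op 2: append 2 -> log_len=5
Op 3: F1 acks idx 4 -> match: F0=0 F1=4 F2=0 F3=0; commitIndex=0
Op 4: F0 acks idx 2 -> match: F0=2 F1=4 F2=0 F3=0; commitIndex=2
Op 5: append 3 -> log_len=8
Op 6: F3 acks idx 6 -> match: F0=2 F1=4 F2=0 F3=6; commitIndex=4
Op 7: F3 acks idx 7 -> match: F0=2 F1=4 F2=0 F3=7; commitIndex=4
Op 8: append 2 -> log_len=10
Op 9: F1 acks idx 1 -> match: F0=2 F1=4 F2=0 F3=7; commitIndex=4
Op 10: append 2 -> log_len=12

Answer: 12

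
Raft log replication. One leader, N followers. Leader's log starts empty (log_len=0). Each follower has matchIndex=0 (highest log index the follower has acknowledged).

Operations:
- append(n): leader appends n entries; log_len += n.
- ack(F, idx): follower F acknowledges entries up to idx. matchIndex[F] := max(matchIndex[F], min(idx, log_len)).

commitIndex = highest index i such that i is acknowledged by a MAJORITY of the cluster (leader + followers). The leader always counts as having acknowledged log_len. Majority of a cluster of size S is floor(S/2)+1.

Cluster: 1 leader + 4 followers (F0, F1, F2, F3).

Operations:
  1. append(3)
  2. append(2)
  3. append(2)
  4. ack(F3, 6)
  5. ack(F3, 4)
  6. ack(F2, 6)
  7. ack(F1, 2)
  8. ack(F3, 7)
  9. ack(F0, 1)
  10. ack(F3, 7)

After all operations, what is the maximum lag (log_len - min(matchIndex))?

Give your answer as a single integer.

Op 1: append 3 -> log_len=3
Op 2: append 2 -> log_len=5
Op 3: append 2 -> log_len=7
Op 4: F3 acks idx 6 -> match: F0=0 F1=0 F2=0 F3=6; commitIndex=0
Op 5: F3 acks idx 4 -> match: F0=0 F1=0 F2=0 F3=6; commitIndex=0
Op 6: F2 acks idx 6 -> match: F0=0 F1=0 F2=6 F3=6; commitIndex=6
Op 7: F1 acks idx 2 -> match: F0=0 F1=2 F2=6 F3=6; commitIndex=6
Op 8: F3 acks idx 7 -> match: F0=0 F1=2 F2=6 F3=7; commitIndex=6
Op 9: F0 acks idx 1 -> match: F0=1 F1=2 F2=6 F3=7; commitIndex=6
Op 10: F3 acks idx 7 -> match: F0=1 F1=2 F2=6 F3=7; commitIndex=6

Answer: 6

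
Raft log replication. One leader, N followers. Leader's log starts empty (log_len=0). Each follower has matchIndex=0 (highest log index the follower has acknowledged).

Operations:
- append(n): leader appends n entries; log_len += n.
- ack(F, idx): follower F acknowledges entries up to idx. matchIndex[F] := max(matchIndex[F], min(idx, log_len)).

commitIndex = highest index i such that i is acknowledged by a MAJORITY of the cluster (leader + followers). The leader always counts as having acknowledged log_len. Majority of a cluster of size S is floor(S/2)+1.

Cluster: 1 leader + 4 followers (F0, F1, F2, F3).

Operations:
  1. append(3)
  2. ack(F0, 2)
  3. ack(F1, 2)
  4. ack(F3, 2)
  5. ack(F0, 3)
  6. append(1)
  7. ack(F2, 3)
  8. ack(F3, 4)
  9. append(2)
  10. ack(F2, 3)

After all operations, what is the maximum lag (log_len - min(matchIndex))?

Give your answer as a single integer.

Op 1: append 3 -> log_len=3
Op 2: F0 acks idx 2 -> match: F0=2 F1=0 F2=0 F3=0; commitIndex=0
Op 3: F1 acks idx 2 -> match: F0=2 F1=2 F2=0 F3=0; commitIndex=2
Op 4: F3 acks idx 2 -> match: F0=2 F1=2 F2=0 F3=2; commitIndex=2
Op 5: F0 acks idx 3 -> match: F0=3 F1=2 F2=0 F3=2; commitIndex=2
Op 6: append 1 -> log_len=4
Op 7: F2 acks idx 3 -> match: F0=3 F1=2 F2=3 F3=2; commitIndex=3
Op 8: F3 acks idx 4 -> match: F0=3 F1=2 F2=3 F3=4; commitIndex=3
Op 9: append 2 -> log_len=6
Op 10: F2 acks idx 3 -> match: F0=3 F1=2 F2=3 F3=4; commitIndex=3

Answer: 4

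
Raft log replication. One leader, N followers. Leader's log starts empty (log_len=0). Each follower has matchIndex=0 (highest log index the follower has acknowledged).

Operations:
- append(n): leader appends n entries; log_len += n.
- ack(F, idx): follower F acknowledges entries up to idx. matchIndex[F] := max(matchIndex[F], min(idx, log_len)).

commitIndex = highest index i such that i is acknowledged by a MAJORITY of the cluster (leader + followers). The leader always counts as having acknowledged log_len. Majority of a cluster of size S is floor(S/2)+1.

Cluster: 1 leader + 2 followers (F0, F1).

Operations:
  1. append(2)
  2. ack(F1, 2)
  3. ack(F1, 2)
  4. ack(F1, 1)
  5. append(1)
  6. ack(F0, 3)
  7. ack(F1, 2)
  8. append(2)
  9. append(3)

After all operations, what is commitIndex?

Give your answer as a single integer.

Answer: 3

Derivation:
Op 1: append 2 -> log_len=2
Op 2: F1 acks idx 2 -> match: F0=0 F1=2; commitIndex=2
Op 3: F1 acks idx 2 -> match: F0=0 F1=2; commitIndex=2
Op 4: F1 acks idx 1 -> match: F0=0 F1=2; commitIndex=2
Op 5: append 1 -> log_len=3
Op 6: F0 acks idx 3 -> match: F0=3 F1=2; commitIndex=3
Op 7: F1 acks idx 2 -> match: F0=3 F1=2; commitIndex=3
Op 8: append 2 -> log_len=5
Op 9: append 3 -> log_len=8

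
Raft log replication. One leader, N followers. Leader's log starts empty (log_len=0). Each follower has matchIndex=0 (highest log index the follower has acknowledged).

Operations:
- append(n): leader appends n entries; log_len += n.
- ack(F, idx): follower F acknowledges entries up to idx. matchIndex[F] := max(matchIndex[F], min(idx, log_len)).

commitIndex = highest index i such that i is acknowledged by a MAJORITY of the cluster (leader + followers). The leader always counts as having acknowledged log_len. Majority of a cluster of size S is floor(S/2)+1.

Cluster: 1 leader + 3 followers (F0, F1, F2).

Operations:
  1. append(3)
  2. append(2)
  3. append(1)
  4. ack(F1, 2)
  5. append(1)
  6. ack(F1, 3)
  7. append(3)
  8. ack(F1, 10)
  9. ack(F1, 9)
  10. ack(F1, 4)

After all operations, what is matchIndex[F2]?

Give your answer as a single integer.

Op 1: append 3 -> log_len=3
Op 2: append 2 -> log_len=5
Op 3: append 1 -> log_len=6
Op 4: F1 acks idx 2 -> match: F0=0 F1=2 F2=0; commitIndex=0
Op 5: append 1 -> log_len=7
Op 6: F1 acks idx 3 -> match: F0=0 F1=3 F2=0; commitIndex=0
Op 7: append 3 -> log_len=10
Op 8: F1 acks idx 10 -> match: F0=0 F1=10 F2=0; commitIndex=0
Op 9: F1 acks idx 9 -> match: F0=0 F1=10 F2=0; commitIndex=0
Op 10: F1 acks idx 4 -> match: F0=0 F1=10 F2=0; commitIndex=0

Answer: 0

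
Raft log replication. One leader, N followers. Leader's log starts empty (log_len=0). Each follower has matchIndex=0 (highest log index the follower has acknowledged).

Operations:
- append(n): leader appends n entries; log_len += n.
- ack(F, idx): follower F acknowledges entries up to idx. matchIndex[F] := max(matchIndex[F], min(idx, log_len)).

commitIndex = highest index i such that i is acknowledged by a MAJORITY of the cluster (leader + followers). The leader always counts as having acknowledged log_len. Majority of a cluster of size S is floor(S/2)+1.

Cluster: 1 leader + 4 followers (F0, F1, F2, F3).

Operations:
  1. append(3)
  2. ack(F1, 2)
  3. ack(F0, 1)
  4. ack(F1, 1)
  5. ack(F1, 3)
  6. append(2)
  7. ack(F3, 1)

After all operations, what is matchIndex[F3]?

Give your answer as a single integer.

Answer: 1

Derivation:
Op 1: append 3 -> log_len=3
Op 2: F1 acks idx 2 -> match: F0=0 F1=2 F2=0 F3=0; commitIndex=0
Op 3: F0 acks idx 1 -> match: F0=1 F1=2 F2=0 F3=0; commitIndex=1
Op 4: F1 acks idx 1 -> match: F0=1 F1=2 F2=0 F3=0; commitIndex=1
Op 5: F1 acks idx 3 -> match: F0=1 F1=3 F2=0 F3=0; commitIndex=1
Op 6: append 2 -> log_len=5
Op 7: F3 acks idx 1 -> match: F0=1 F1=3 F2=0 F3=1; commitIndex=1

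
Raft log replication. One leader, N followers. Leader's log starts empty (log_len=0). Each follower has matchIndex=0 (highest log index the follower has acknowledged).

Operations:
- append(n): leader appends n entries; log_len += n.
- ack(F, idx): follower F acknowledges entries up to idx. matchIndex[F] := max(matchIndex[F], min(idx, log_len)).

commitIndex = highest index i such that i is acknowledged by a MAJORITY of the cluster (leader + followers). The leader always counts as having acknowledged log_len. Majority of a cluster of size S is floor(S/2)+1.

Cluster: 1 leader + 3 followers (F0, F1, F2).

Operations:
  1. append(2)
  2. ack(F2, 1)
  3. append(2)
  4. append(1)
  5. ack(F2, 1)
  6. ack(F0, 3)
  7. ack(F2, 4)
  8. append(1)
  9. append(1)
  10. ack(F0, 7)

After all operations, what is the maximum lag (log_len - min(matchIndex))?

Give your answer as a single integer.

Op 1: append 2 -> log_len=2
Op 2: F2 acks idx 1 -> match: F0=0 F1=0 F2=1; commitIndex=0
Op 3: append 2 -> log_len=4
Op 4: append 1 -> log_len=5
Op 5: F2 acks idx 1 -> match: F0=0 F1=0 F2=1; commitIndex=0
Op 6: F0 acks idx 3 -> match: F0=3 F1=0 F2=1; commitIndex=1
Op 7: F2 acks idx 4 -> match: F0=3 F1=0 F2=4; commitIndex=3
Op 8: append 1 -> log_len=6
Op 9: append 1 -> log_len=7
Op 10: F0 acks idx 7 -> match: F0=7 F1=0 F2=4; commitIndex=4

Answer: 7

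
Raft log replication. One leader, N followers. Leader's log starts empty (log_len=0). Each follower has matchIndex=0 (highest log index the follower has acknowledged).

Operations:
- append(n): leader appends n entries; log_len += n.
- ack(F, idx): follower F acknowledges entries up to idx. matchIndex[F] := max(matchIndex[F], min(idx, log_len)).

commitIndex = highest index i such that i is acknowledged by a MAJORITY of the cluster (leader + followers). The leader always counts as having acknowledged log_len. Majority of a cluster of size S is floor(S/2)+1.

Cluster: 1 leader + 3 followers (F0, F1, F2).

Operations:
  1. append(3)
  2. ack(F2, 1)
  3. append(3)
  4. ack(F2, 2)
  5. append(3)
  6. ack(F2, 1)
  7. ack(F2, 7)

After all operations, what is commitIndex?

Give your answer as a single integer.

Op 1: append 3 -> log_len=3
Op 2: F2 acks idx 1 -> match: F0=0 F1=0 F2=1; commitIndex=0
Op 3: append 3 -> log_len=6
Op 4: F2 acks idx 2 -> match: F0=0 F1=0 F2=2; commitIndex=0
Op 5: append 3 -> log_len=9
Op 6: F2 acks idx 1 -> match: F0=0 F1=0 F2=2; commitIndex=0
Op 7: F2 acks idx 7 -> match: F0=0 F1=0 F2=7; commitIndex=0

Answer: 0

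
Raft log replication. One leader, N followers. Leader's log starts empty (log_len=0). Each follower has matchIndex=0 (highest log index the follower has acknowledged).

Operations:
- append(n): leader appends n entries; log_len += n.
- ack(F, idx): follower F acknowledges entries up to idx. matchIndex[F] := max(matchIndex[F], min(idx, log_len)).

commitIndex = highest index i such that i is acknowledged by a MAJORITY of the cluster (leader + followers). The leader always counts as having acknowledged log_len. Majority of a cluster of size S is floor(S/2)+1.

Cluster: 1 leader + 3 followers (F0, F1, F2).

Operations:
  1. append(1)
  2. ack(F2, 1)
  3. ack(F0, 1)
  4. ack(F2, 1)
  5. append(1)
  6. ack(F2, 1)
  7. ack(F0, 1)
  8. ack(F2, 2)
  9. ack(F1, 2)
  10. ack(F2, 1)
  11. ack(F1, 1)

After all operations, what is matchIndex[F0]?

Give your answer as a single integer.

Op 1: append 1 -> log_len=1
Op 2: F2 acks idx 1 -> match: F0=0 F1=0 F2=1; commitIndex=0
Op 3: F0 acks idx 1 -> match: F0=1 F1=0 F2=1; commitIndex=1
Op 4: F2 acks idx 1 -> match: F0=1 F1=0 F2=1; commitIndex=1
Op 5: append 1 -> log_len=2
Op 6: F2 acks idx 1 -> match: F0=1 F1=0 F2=1; commitIndex=1
Op 7: F0 acks idx 1 -> match: F0=1 F1=0 F2=1; commitIndex=1
Op 8: F2 acks idx 2 -> match: F0=1 F1=0 F2=2; commitIndex=1
Op 9: F1 acks idx 2 -> match: F0=1 F1=2 F2=2; commitIndex=2
Op 10: F2 acks idx 1 -> match: F0=1 F1=2 F2=2; commitIndex=2
Op 11: F1 acks idx 1 -> match: F0=1 F1=2 F2=2; commitIndex=2

Answer: 1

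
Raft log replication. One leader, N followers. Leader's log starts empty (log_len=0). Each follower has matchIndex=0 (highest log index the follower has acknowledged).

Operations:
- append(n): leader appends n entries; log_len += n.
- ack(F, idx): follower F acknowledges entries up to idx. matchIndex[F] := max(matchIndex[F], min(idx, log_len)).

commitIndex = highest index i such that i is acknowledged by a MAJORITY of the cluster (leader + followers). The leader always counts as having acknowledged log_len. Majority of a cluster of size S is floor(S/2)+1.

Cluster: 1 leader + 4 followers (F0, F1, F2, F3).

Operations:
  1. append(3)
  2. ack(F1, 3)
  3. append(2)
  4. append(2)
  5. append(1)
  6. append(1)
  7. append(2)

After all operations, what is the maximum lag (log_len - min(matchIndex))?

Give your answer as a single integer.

Op 1: append 3 -> log_len=3
Op 2: F1 acks idx 3 -> match: F0=0 F1=3 F2=0 F3=0; commitIndex=0
Op 3: append 2 -> log_len=5
Op 4: append 2 -> log_len=7
Op 5: append 1 -> log_len=8
Op 6: append 1 -> log_len=9
Op 7: append 2 -> log_len=11

Answer: 11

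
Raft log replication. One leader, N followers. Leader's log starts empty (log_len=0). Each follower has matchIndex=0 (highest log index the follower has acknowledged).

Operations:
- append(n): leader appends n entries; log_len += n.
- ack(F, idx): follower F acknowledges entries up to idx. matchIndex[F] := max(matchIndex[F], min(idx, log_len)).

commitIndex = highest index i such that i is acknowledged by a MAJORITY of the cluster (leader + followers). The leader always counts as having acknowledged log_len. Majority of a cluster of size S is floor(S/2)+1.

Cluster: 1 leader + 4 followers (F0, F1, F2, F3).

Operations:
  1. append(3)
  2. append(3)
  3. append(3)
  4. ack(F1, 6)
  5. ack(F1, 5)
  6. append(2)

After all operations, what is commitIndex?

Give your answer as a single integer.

Answer: 0

Derivation:
Op 1: append 3 -> log_len=3
Op 2: append 3 -> log_len=6
Op 3: append 3 -> log_len=9
Op 4: F1 acks idx 6 -> match: F0=0 F1=6 F2=0 F3=0; commitIndex=0
Op 5: F1 acks idx 5 -> match: F0=0 F1=6 F2=0 F3=0; commitIndex=0
Op 6: append 2 -> log_len=11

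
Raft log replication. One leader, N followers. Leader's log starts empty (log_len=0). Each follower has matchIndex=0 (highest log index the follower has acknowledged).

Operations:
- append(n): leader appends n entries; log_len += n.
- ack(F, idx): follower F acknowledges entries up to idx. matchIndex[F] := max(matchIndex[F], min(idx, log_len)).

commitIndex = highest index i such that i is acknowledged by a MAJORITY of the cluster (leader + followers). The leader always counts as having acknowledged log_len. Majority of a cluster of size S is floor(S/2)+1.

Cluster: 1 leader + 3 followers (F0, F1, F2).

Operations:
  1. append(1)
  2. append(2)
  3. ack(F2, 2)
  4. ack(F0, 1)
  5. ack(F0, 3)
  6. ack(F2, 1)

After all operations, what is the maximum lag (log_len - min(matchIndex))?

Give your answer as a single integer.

Op 1: append 1 -> log_len=1
Op 2: append 2 -> log_len=3
Op 3: F2 acks idx 2 -> match: F0=0 F1=0 F2=2; commitIndex=0
Op 4: F0 acks idx 1 -> match: F0=1 F1=0 F2=2; commitIndex=1
Op 5: F0 acks idx 3 -> match: F0=3 F1=0 F2=2; commitIndex=2
Op 6: F2 acks idx 1 -> match: F0=3 F1=0 F2=2; commitIndex=2

Answer: 3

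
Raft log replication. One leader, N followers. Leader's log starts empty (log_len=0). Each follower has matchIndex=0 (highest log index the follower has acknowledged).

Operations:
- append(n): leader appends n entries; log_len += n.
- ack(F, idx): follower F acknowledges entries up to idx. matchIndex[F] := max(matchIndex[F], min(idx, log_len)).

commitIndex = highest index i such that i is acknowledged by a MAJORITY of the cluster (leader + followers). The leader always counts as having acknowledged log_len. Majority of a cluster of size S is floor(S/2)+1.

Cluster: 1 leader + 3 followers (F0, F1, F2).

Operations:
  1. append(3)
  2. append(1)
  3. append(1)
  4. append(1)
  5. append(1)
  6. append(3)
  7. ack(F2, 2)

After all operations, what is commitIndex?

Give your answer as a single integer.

Answer: 0

Derivation:
Op 1: append 3 -> log_len=3
Op 2: append 1 -> log_len=4
Op 3: append 1 -> log_len=5
Op 4: append 1 -> log_len=6
Op 5: append 1 -> log_len=7
Op 6: append 3 -> log_len=10
Op 7: F2 acks idx 2 -> match: F0=0 F1=0 F2=2; commitIndex=0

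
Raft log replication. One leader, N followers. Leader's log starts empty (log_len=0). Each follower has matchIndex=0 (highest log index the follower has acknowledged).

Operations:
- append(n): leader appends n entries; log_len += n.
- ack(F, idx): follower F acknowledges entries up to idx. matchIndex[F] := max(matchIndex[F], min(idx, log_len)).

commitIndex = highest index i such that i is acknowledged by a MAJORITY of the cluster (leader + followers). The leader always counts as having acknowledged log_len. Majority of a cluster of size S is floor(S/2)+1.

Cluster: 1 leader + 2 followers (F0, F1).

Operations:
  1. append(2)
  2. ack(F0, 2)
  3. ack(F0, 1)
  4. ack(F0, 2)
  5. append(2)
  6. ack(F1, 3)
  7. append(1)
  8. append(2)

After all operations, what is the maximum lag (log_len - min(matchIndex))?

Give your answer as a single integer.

Op 1: append 2 -> log_len=2
Op 2: F0 acks idx 2 -> match: F0=2 F1=0; commitIndex=2
Op 3: F0 acks idx 1 -> match: F0=2 F1=0; commitIndex=2
Op 4: F0 acks idx 2 -> match: F0=2 F1=0; commitIndex=2
Op 5: append 2 -> log_len=4
Op 6: F1 acks idx 3 -> match: F0=2 F1=3; commitIndex=3
Op 7: append 1 -> log_len=5
Op 8: append 2 -> log_len=7

Answer: 5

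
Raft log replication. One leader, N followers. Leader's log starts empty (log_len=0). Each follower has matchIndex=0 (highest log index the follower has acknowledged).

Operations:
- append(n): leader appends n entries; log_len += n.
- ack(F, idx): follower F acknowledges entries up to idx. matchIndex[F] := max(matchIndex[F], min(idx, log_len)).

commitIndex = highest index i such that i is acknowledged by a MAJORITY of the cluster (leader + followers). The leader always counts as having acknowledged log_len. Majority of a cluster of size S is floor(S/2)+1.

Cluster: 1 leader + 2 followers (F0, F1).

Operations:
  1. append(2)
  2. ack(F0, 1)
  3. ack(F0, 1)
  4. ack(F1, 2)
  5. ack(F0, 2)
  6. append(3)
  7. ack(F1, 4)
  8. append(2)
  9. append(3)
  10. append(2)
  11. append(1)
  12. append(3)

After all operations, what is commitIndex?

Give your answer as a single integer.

Op 1: append 2 -> log_len=2
Op 2: F0 acks idx 1 -> match: F0=1 F1=0; commitIndex=1
Op 3: F0 acks idx 1 -> match: F0=1 F1=0; commitIndex=1
Op 4: F1 acks idx 2 -> match: F0=1 F1=2; commitIndex=2
Op 5: F0 acks idx 2 -> match: F0=2 F1=2; commitIndex=2
Op 6: append 3 -> log_len=5
Op 7: F1 acks idx 4 -> match: F0=2 F1=4; commitIndex=4
Op 8: append 2 -> log_len=7
Op 9: append 3 -> log_len=10
Op 10: append 2 -> log_len=12
Op 11: append 1 -> log_len=13
Op 12: append 3 -> log_len=16

Answer: 4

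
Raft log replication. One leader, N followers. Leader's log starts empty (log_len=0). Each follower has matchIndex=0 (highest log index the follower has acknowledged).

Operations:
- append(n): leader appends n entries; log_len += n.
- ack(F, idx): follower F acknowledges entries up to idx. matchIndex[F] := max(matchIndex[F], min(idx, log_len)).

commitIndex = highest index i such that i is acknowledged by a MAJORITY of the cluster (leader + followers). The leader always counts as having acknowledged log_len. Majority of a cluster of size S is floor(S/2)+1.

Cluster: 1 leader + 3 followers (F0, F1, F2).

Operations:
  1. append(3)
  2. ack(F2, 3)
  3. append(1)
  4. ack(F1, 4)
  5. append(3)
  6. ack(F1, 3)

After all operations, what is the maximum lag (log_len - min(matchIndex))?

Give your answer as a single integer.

Op 1: append 3 -> log_len=3
Op 2: F2 acks idx 3 -> match: F0=0 F1=0 F2=3; commitIndex=0
Op 3: append 1 -> log_len=4
Op 4: F1 acks idx 4 -> match: F0=0 F1=4 F2=3; commitIndex=3
Op 5: append 3 -> log_len=7
Op 6: F1 acks idx 3 -> match: F0=0 F1=4 F2=3; commitIndex=3

Answer: 7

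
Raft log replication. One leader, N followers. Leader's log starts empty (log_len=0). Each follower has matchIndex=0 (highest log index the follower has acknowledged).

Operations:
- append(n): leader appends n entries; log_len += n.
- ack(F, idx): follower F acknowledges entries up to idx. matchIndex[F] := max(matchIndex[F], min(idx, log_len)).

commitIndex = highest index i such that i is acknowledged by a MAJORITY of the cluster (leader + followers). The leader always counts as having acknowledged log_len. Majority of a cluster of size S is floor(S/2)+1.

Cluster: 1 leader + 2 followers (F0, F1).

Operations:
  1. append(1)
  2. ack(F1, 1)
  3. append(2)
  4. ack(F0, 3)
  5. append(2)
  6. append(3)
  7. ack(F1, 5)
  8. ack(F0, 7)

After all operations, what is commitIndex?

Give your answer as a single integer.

Op 1: append 1 -> log_len=1
Op 2: F1 acks idx 1 -> match: F0=0 F1=1; commitIndex=1
Op 3: append 2 -> log_len=3
Op 4: F0 acks idx 3 -> match: F0=3 F1=1; commitIndex=3
Op 5: append 2 -> log_len=5
Op 6: append 3 -> log_len=8
Op 7: F1 acks idx 5 -> match: F0=3 F1=5; commitIndex=5
Op 8: F0 acks idx 7 -> match: F0=7 F1=5; commitIndex=7

Answer: 7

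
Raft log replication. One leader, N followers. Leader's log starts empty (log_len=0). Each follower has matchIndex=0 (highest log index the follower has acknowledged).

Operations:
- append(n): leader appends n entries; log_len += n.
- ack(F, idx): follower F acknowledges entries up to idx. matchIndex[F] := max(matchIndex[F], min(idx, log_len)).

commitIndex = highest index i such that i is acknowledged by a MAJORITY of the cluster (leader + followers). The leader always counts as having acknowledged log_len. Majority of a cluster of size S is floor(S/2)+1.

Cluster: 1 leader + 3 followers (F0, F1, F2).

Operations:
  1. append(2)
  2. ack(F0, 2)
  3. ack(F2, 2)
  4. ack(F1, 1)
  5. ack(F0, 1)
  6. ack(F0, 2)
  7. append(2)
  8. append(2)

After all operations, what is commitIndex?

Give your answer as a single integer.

Answer: 2

Derivation:
Op 1: append 2 -> log_len=2
Op 2: F0 acks idx 2 -> match: F0=2 F1=0 F2=0; commitIndex=0
Op 3: F2 acks idx 2 -> match: F0=2 F1=0 F2=2; commitIndex=2
Op 4: F1 acks idx 1 -> match: F0=2 F1=1 F2=2; commitIndex=2
Op 5: F0 acks idx 1 -> match: F0=2 F1=1 F2=2; commitIndex=2
Op 6: F0 acks idx 2 -> match: F0=2 F1=1 F2=2; commitIndex=2
Op 7: append 2 -> log_len=4
Op 8: append 2 -> log_len=6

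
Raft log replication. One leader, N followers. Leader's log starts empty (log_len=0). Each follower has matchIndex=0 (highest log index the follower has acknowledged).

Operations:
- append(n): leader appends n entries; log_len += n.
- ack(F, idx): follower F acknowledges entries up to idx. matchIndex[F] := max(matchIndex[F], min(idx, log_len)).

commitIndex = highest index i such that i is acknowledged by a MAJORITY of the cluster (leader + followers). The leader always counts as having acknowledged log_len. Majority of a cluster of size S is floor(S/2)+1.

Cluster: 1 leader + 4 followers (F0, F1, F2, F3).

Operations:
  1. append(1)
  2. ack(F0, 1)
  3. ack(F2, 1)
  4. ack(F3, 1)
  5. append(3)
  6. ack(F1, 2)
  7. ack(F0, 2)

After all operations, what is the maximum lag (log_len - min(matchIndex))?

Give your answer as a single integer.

Op 1: append 1 -> log_len=1
Op 2: F0 acks idx 1 -> match: F0=1 F1=0 F2=0 F3=0; commitIndex=0
Op 3: F2 acks idx 1 -> match: F0=1 F1=0 F2=1 F3=0; commitIndex=1
Op 4: F3 acks idx 1 -> match: F0=1 F1=0 F2=1 F3=1; commitIndex=1
Op 5: append 3 -> log_len=4
Op 6: F1 acks idx 2 -> match: F0=1 F1=2 F2=1 F3=1; commitIndex=1
Op 7: F0 acks idx 2 -> match: F0=2 F1=2 F2=1 F3=1; commitIndex=2

Answer: 3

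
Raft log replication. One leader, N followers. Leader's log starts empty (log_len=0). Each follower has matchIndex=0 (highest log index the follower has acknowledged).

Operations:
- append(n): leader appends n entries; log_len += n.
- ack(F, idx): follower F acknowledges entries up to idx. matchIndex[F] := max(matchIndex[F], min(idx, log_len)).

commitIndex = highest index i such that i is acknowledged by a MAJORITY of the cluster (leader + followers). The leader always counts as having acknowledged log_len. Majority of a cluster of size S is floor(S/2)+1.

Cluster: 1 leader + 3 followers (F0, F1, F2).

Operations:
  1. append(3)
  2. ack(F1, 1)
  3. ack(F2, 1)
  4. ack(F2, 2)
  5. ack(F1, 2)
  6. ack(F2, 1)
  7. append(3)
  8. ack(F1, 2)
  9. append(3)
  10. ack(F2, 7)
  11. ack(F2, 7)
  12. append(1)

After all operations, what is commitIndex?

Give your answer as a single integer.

Op 1: append 3 -> log_len=3
Op 2: F1 acks idx 1 -> match: F0=0 F1=1 F2=0; commitIndex=0
Op 3: F2 acks idx 1 -> match: F0=0 F1=1 F2=1; commitIndex=1
Op 4: F2 acks idx 2 -> match: F0=0 F1=1 F2=2; commitIndex=1
Op 5: F1 acks idx 2 -> match: F0=0 F1=2 F2=2; commitIndex=2
Op 6: F2 acks idx 1 -> match: F0=0 F1=2 F2=2; commitIndex=2
Op 7: append 3 -> log_len=6
Op 8: F1 acks idx 2 -> match: F0=0 F1=2 F2=2; commitIndex=2
Op 9: append 3 -> log_len=9
Op 10: F2 acks idx 7 -> match: F0=0 F1=2 F2=7; commitIndex=2
Op 11: F2 acks idx 7 -> match: F0=0 F1=2 F2=7; commitIndex=2
Op 12: append 1 -> log_len=10

Answer: 2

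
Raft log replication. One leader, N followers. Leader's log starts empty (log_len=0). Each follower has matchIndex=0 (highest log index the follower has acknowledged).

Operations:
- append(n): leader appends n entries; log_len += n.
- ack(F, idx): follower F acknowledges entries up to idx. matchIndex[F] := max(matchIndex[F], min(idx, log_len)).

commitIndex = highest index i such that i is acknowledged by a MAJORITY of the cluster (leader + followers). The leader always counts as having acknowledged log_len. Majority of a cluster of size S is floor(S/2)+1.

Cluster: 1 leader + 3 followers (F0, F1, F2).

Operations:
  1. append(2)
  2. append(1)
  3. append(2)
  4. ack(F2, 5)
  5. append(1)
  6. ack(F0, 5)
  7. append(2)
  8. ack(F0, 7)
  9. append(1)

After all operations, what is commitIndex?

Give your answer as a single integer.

Answer: 5

Derivation:
Op 1: append 2 -> log_len=2
Op 2: append 1 -> log_len=3
Op 3: append 2 -> log_len=5
Op 4: F2 acks idx 5 -> match: F0=0 F1=0 F2=5; commitIndex=0
Op 5: append 1 -> log_len=6
Op 6: F0 acks idx 5 -> match: F0=5 F1=0 F2=5; commitIndex=5
Op 7: append 2 -> log_len=8
Op 8: F0 acks idx 7 -> match: F0=7 F1=0 F2=5; commitIndex=5
Op 9: append 1 -> log_len=9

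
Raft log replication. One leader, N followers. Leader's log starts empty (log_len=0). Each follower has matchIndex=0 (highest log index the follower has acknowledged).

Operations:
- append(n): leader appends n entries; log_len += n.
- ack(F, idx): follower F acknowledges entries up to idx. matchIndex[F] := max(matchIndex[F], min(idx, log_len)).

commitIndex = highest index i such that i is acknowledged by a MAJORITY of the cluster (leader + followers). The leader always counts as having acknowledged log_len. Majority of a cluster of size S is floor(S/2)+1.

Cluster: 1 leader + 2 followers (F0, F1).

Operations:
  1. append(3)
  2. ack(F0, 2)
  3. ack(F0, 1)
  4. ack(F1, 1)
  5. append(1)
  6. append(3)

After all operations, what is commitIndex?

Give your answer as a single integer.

Op 1: append 3 -> log_len=3
Op 2: F0 acks idx 2 -> match: F0=2 F1=0; commitIndex=2
Op 3: F0 acks idx 1 -> match: F0=2 F1=0; commitIndex=2
Op 4: F1 acks idx 1 -> match: F0=2 F1=1; commitIndex=2
Op 5: append 1 -> log_len=4
Op 6: append 3 -> log_len=7

Answer: 2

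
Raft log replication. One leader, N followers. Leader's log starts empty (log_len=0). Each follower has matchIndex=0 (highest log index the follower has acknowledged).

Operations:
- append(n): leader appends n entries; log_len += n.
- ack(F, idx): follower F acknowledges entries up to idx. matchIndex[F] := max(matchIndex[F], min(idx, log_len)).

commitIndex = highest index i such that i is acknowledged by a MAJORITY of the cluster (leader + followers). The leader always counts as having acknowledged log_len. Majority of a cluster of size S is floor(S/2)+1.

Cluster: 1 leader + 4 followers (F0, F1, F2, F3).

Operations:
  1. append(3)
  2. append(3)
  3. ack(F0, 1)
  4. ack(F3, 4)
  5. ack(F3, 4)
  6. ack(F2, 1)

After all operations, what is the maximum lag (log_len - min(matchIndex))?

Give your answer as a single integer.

Answer: 6

Derivation:
Op 1: append 3 -> log_len=3
Op 2: append 3 -> log_len=6
Op 3: F0 acks idx 1 -> match: F0=1 F1=0 F2=0 F3=0; commitIndex=0
Op 4: F3 acks idx 4 -> match: F0=1 F1=0 F2=0 F3=4; commitIndex=1
Op 5: F3 acks idx 4 -> match: F0=1 F1=0 F2=0 F3=4; commitIndex=1
Op 6: F2 acks idx 1 -> match: F0=1 F1=0 F2=1 F3=4; commitIndex=1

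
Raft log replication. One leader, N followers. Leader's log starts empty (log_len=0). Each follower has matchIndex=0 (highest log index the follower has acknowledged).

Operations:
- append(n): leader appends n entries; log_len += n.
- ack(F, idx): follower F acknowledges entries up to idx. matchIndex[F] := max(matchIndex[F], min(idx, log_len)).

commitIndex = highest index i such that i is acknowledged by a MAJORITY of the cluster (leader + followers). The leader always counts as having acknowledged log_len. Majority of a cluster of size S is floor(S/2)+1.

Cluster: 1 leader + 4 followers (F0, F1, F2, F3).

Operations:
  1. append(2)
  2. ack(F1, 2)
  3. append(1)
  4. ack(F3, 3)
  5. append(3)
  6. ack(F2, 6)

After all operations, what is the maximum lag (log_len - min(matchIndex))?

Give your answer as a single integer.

Answer: 6

Derivation:
Op 1: append 2 -> log_len=2
Op 2: F1 acks idx 2 -> match: F0=0 F1=2 F2=0 F3=0; commitIndex=0
Op 3: append 1 -> log_len=3
Op 4: F3 acks idx 3 -> match: F0=0 F1=2 F2=0 F3=3; commitIndex=2
Op 5: append 3 -> log_len=6
Op 6: F2 acks idx 6 -> match: F0=0 F1=2 F2=6 F3=3; commitIndex=3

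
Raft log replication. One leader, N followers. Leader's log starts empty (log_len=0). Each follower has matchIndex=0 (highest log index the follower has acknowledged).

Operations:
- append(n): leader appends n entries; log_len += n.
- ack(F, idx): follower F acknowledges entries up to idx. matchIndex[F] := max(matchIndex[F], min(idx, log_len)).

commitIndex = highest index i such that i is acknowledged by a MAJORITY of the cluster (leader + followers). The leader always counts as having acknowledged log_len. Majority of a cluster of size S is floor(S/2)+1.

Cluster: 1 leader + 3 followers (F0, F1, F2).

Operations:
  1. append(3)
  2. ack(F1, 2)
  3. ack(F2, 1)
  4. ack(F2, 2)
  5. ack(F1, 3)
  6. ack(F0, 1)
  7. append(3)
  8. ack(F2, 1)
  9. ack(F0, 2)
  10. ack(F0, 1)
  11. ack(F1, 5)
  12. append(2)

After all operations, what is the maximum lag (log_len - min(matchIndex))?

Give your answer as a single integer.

Answer: 6

Derivation:
Op 1: append 3 -> log_len=3
Op 2: F1 acks idx 2 -> match: F0=0 F1=2 F2=0; commitIndex=0
Op 3: F2 acks idx 1 -> match: F0=0 F1=2 F2=1; commitIndex=1
Op 4: F2 acks idx 2 -> match: F0=0 F1=2 F2=2; commitIndex=2
Op 5: F1 acks idx 3 -> match: F0=0 F1=3 F2=2; commitIndex=2
Op 6: F0 acks idx 1 -> match: F0=1 F1=3 F2=2; commitIndex=2
Op 7: append 3 -> log_len=6
Op 8: F2 acks idx 1 -> match: F0=1 F1=3 F2=2; commitIndex=2
Op 9: F0 acks idx 2 -> match: F0=2 F1=3 F2=2; commitIndex=2
Op 10: F0 acks idx 1 -> match: F0=2 F1=3 F2=2; commitIndex=2
Op 11: F1 acks idx 5 -> match: F0=2 F1=5 F2=2; commitIndex=2
Op 12: append 2 -> log_len=8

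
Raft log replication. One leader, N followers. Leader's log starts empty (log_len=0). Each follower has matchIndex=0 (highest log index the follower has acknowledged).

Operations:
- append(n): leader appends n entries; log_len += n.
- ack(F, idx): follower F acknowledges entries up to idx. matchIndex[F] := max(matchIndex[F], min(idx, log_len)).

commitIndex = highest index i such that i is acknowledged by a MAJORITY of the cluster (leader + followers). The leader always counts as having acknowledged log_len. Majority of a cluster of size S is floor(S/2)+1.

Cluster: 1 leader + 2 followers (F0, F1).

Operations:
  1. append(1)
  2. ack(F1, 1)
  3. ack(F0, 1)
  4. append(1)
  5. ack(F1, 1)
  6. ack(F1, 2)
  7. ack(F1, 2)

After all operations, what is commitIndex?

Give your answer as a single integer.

Answer: 2

Derivation:
Op 1: append 1 -> log_len=1
Op 2: F1 acks idx 1 -> match: F0=0 F1=1; commitIndex=1
Op 3: F0 acks idx 1 -> match: F0=1 F1=1; commitIndex=1
Op 4: append 1 -> log_len=2
Op 5: F1 acks idx 1 -> match: F0=1 F1=1; commitIndex=1
Op 6: F1 acks idx 2 -> match: F0=1 F1=2; commitIndex=2
Op 7: F1 acks idx 2 -> match: F0=1 F1=2; commitIndex=2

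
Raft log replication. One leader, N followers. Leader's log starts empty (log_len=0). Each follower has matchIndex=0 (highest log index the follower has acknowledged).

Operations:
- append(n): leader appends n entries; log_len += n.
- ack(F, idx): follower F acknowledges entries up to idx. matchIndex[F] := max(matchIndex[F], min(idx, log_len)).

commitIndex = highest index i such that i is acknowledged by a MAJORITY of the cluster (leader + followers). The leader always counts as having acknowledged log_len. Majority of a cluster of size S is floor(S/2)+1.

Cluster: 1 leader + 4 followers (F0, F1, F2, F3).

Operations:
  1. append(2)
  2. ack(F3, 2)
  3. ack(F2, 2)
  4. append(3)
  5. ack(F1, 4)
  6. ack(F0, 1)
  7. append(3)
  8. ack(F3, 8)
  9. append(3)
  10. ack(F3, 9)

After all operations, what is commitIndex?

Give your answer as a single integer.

Op 1: append 2 -> log_len=2
Op 2: F3 acks idx 2 -> match: F0=0 F1=0 F2=0 F3=2; commitIndex=0
Op 3: F2 acks idx 2 -> match: F0=0 F1=0 F2=2 F3=2; commitIndex=2
Op 4: append 3 -> log_len=5
Op 5: F1 acks idx 4 -> match: F0=0 F1=4 F2=2 F3=2; commitIndex=2
Op 6: F0 acks idx 1 -> match: F0=1 F1=4 F2=2 F3=2; commitIndex=2
Op 7: append 3 -> log_len=8
Op 8: F3 acks idx 8 -> match: F0=1 F1=4 F2=2 F3=8; commitIndex=4
Op 9: append 3 -> log_len=11
Op 10: F3 acks idx 9 -> match: F0=1 F1=4 F2=2 F3=9; commitIndex=4

Answer: 4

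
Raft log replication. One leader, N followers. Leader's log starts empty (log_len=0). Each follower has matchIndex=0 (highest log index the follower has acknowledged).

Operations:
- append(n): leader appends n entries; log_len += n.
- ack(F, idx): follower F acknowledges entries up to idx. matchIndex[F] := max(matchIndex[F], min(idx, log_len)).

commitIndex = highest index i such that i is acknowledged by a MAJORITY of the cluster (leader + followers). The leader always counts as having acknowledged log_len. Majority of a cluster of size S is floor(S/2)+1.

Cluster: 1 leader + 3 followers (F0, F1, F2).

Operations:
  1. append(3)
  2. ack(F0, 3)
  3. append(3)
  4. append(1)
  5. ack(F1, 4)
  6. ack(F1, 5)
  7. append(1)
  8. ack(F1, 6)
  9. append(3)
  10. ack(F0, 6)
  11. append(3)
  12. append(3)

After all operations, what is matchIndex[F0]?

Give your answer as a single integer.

Op 1: append 3 -> log_len=3
Op 2: F0 acks idx 3 -> match: F0=3 F1=0 F2=0; commitIndex=0
Op 3: append 3 -> log_len=6
Op 4: append 1 -> log_len=7
Op 5: F1 acks idx 4 -> match: F0=3 F1=4 F2=0; commitIndex=3
Op 6: F1 acks idx 5 -> match: F0=3 F1=5 F2=0; commitIndex=3
Op 7: append 1 -> log_len=8
Op 8: F1 acks idx 6 -> match: F0=3 F1=6 F2=0; commitIndex=3
Op 9: append 3 -> log_len=11
Op 10: F0 acks idx 6 -> match: F0=6 F1=6 F2=0; commitIndex=6
Op 11: append 3 -> log_len=14
Op 12: append 3 -> log_len=17

Answer: 6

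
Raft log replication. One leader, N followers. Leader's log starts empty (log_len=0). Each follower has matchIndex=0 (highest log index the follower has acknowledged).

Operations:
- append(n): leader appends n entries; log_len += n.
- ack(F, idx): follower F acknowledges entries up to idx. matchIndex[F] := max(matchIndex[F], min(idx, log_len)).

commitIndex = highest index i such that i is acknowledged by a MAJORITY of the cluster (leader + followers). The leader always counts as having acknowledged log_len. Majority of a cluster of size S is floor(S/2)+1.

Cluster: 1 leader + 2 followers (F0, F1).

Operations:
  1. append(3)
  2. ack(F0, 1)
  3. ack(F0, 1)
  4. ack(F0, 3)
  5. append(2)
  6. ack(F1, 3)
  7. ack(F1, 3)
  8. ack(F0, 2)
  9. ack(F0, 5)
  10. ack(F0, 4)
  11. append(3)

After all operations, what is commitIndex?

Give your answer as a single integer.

Answer: 5

Derivation:
Op 1: append 3 -> log_len=3
Op 2: F0 acks idx 1 -> match: F0=1 F1=0; commitIndex=1
Op 3: F0 acks idx 1 -> match: F0=1 F1=0; commitIndex=1
Op 4: F0 acks idx 3 -> match: F0=3 F1=0; commitIndex=3
Op 5: append 2 -> log_len=5
Op 6: F1 acks idx 3 -> match: F0=3 F1=3; commitIndex=3
Op 7: F1 acks idx 3 -> match: F0=3 F1=3; commitIndex=3
Op 8: F0 acks idx 2 -> match: F0=3 F1=3; commitIndex=3
Op 9: F0 acks idx 5 -> match: F0=5 F1=3; commitIndex=5
Op 10: F0 acks idx 4 -> match: F0=5 F1=3; commitIndex=5
Op 11: append 3 -> log_len=8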